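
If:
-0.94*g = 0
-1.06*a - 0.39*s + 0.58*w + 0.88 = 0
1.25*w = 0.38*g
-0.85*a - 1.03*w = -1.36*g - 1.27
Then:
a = 1.49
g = 0.00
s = -1.80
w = 0.00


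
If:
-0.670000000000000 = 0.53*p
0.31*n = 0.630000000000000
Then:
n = 2.03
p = -1.26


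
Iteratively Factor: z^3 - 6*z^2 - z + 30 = (z + 2)*(z^2 - 8*z + 15) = (z - 3)*(z + 2)*(z - 5)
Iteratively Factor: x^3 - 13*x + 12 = (x - 1)*(x^2 + x - 12) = (x - 3)*(x - 1)*(x + 4)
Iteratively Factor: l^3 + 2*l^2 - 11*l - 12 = (l - 3)*(l^2 + 5*l + 4) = (l - 3)*(l + 4)*(l + 1)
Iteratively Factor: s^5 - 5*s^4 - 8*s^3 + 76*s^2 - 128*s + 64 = (s - 4)*(s^4 - s^3 - 12*s^2 + 28*s - 16) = (s - 4)*(s - 2)*(s^3 + s^2 - 10*s + 8) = (s - 4)*(s - 2)*(s - 1)*(s^2 + 2*s - 8) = (s - 4)*(s - 2)*(s - 1)*(s + 4)*(s - 2)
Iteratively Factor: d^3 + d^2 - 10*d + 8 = (d - 2)*(d^2 + 3*d - 4) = (d - 2)*(d - 1)*(d + 4)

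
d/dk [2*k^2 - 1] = 4*k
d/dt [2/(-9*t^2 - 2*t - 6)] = 4*(9*t + 1)/(9*t^2 + 2*t + 6)^2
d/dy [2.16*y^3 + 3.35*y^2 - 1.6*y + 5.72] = 6.48*y^2 + 6.7*y - 1.6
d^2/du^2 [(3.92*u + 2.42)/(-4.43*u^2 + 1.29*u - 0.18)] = (-(3.92*u + 2.42)*(8.86*u - 1.29)*(17.72*u - 2.58) + (104.1936*u + 11.3276)*(4.43*u^2 - 1.29*u + 0.18))/(4.43*u^2 - 1.29*u + 0.18)^3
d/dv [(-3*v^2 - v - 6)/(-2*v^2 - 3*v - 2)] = (7*v^2 - 12*v - 16)/(4*v^4 + 12*v^3 + 17*v^2 + 12*v + 4)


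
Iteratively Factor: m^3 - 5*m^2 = (m)*(m^2 - 5*m) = m^2*(m - 5)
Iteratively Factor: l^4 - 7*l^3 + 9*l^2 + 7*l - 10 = (l - 1)*(l^3 - 6*l^2 + 3*l + 10) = (l - 5)*(l - 1)*(l^2 - l - 2) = (l - 5)*(l - 1)*(l + 1)*(l - 2)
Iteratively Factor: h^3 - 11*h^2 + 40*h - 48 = (h - 3)*(h^2 - 8*h + 16) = (h - 4)*(h - 3)*(h - 4)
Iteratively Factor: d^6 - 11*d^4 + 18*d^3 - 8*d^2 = (d - 1)*(d^5 + d^4 - 10*d^3 + 8*d^2) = (d - 2)*(d - 1)*(d^4 + 3*d^3 - 4*d^2) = (d - 2)*(d - 1)*(d + 4)*(d^3 - d^2) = d*(d - 2)*(d - 1)*(d + 4)*(d^2 - d) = d*(d - 2)*(d - 1)^2*(d + 4)*(d)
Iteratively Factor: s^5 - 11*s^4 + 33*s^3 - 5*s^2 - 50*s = (s - 2)*(s^4 - 9*s^3 + 15*s^2 + 25*s) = (s - 5)*(s - 2)*(s^3 - 4*s^2 - 5*s) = s*(s - 5)*(s - 2)*(s^2 - 4*s - 5) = s*(s - 5)^2*(s - 2)*(s + 1)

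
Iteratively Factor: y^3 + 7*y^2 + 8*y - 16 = (y + 4)*(y^2 + 3*y - 4) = (y - 1)*(y + 4)*(y + 4)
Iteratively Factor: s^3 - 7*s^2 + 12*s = (s - 3)*(s^2 - 4*s) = (s - 4)*(s - 3)*(s)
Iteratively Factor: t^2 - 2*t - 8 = (t - 4)*(t + 2)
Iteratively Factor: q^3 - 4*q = (q - 2)*(q^2 + 2*q) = (q - 2)*(q + 2)*(q)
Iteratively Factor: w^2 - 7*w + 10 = (w - 5)*(w - 2)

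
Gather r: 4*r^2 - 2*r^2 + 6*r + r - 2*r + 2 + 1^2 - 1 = 2*r^2 + 5*r + 2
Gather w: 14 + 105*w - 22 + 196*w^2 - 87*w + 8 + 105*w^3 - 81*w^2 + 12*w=105*w^3 + 115*w^2 + 30*w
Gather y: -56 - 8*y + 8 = -8*y - 48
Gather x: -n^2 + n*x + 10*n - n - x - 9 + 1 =-n^2 + 9*n + x*(n - 1) - 8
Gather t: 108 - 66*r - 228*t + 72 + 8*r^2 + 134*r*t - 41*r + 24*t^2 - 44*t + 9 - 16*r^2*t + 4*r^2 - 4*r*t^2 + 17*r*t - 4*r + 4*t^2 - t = 12*r^2 - 111*r + t^2*(28 - 4*r) + t*(-16*r^2 + 151*r - 273) + 189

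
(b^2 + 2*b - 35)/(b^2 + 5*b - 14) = (b - 5)/(b - 2)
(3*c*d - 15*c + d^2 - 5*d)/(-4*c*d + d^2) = (-3*c*d + 15*c - d^2 + 5*d)/(d*(4*c - d))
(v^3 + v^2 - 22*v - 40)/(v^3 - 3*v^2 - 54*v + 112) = (v^3 + v^2 - 22*v - 40)/(v^3 - 3*v^2 - 54*v + 112)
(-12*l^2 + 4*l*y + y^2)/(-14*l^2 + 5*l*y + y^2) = (6*l + y)/(7*l + y)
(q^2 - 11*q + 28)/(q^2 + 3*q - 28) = (q - 7)/(q + 7)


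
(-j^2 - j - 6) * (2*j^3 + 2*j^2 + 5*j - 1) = -2*j^5 - 4*j^4 - 19*j^3 - 16*j^2 - 29*j + 6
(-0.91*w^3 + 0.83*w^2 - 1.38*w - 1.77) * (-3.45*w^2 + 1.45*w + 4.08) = 3.1395*w^5 - 4.183*w^4 + 2.2517*w^3 + 7.4919*w^2 - 8.1969*w - 7.2216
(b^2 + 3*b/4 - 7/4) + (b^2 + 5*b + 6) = 2*b^2 + 23*b/4 + 17/4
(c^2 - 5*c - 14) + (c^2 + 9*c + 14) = 2*c^2 + 4*c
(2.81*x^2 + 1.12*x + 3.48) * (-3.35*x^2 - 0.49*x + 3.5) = -9.4135*x^4 - 5.1289*x^3 - 2.3718*x^2 + 2.2148*x + 12.18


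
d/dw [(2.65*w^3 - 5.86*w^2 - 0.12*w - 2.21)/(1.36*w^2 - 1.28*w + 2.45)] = (3.604*w^4 - 6.784*w^3 + 27.1415*w^2 - 22.7028*w - 3.1228)/(1.8496*w^4 - 3.4816*w^3 + 8.3024*w^2 - 6.272*w + 6.0025)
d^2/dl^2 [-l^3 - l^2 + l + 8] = -6*l - 2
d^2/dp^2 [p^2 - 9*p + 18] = 2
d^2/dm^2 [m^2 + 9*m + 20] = 2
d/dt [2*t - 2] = 2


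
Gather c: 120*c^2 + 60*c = 120*c^2 + 60*c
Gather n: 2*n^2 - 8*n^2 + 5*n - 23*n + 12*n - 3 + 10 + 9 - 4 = -6*n^2 - 6*n + 12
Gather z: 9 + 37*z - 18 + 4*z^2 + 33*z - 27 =4*z^2 + 70*z - 36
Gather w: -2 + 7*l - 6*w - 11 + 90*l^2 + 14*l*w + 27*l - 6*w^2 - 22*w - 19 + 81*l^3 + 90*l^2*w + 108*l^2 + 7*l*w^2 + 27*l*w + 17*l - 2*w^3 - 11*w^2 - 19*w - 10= 81*l^3 + 198*l^2 + 51*l - 2*w^3 + w^2*(7*l - 17) + w*(90*l^2 + 41*l - 47) - 42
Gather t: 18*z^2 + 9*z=18*z^2 + 9*z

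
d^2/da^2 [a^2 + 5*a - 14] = 2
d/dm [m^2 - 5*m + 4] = 2*m - 5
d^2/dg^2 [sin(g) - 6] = -sin(g)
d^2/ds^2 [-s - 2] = 0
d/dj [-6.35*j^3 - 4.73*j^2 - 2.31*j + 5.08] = -19.05*j^2 - 9.46*j - 2.31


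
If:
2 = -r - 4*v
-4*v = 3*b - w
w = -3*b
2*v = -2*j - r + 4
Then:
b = -w/3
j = w/2 + 3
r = -2*w - 2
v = w/2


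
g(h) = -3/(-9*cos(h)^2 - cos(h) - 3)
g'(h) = -3*(-18*sin(h)*cos(h) - sin(h))/(-9*cos(h)^2 - cos(h) - 3)^2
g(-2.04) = 0.68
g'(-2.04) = 0.99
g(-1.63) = 1.01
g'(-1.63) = 0.02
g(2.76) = 0.31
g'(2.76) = -0.18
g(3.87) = 0.41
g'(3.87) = 0.47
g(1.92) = 0.81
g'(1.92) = -1.06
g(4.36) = 0.80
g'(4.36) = 1.06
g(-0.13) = 0.23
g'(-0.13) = -0.04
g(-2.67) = 0.32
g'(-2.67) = 0.24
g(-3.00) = 0.28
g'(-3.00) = 0.06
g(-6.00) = 0.24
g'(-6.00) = 0.10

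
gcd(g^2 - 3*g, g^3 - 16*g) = g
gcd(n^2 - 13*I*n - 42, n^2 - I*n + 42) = n - 7*I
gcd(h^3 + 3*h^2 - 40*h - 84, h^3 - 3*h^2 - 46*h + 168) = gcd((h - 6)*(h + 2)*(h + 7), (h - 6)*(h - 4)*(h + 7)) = h^2 + h - 42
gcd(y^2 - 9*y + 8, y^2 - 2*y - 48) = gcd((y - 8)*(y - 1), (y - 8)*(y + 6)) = y - 8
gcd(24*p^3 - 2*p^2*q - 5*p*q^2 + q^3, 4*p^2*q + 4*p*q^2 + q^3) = 2*p + q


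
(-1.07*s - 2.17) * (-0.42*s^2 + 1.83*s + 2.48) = 0.4494*s^3 - 1.0467*s^2 - 6.6247*s - 5.3816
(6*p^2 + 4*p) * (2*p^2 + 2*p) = 12*p^4 + 20*p^3 + 8*p^2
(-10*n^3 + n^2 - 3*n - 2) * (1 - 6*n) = 60*n^4 - 16*n^3 + 19*n^2 + 9*n - 2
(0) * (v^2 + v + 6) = 0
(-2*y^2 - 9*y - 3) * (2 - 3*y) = 6*y^3 + 23*y^2 - 9*y - 6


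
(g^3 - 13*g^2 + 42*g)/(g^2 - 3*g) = (g^2 - 13*g + 42)/(g - 3)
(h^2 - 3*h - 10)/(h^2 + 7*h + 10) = (h - 5)/(h + 5)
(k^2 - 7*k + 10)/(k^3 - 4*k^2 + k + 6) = (k - 5)/(k^2 - 2*k - 3)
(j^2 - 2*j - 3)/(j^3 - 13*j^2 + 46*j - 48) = (j + 1)/(j^2 - 10*j + 16)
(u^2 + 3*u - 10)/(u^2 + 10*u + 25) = (u - 2)/(u + 5)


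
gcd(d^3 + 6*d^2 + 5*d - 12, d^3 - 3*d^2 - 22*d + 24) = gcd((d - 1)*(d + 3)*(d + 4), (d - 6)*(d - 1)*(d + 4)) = d^2 + 3*d - 4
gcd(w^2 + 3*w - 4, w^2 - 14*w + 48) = 1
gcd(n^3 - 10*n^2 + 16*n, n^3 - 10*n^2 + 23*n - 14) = n - 2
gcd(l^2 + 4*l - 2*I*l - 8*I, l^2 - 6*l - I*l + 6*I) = 1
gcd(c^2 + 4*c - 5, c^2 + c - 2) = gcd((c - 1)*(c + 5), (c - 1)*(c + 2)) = c - 1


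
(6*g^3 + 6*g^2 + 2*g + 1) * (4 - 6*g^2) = -36*g^5 - 36*g^4 + 12*g^3 + 18*g^2 + 8*g + 4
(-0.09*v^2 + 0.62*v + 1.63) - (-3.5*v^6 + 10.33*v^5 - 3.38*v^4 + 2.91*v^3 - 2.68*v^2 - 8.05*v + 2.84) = 3.5*v^6 - 10.33*v^5 + 3.38*v^4 - 2.91*v^3 + 2.59*v^2 + 8.67*v - 1.21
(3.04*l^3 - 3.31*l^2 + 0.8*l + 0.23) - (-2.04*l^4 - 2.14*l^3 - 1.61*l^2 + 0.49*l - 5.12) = 2.04*l^4 + 5.18*l^3 - 1.7*l^2 + 0.31*l + 5.35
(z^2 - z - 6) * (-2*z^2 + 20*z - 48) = -2*z^4 + 22*z^3 - 56*z^2 - 72*z + 288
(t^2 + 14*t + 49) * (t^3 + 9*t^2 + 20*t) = t^5 + 23*t^4 + 195*t^3 + 721*t^2 + 980*t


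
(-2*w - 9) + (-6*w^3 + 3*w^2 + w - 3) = -6*w^3 + 3*w^2 - w - 12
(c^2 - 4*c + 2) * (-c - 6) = -c^3 - 2*c^2 + 22*c - 12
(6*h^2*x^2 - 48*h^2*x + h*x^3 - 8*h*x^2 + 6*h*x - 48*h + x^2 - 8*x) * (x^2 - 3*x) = 6*h^2*x^4 - 66*h^2*x^3 + 144*h^2*x^2 + h*x^5 - 11*h*x^4 + 30*h*x^3 - 66*h*x^2 + 144*h*x + x^4 - 11*x^3 + 24*x^2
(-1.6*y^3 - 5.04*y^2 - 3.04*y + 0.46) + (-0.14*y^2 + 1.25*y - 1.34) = -1.6*y^3 - 5.18*y^2 - 1.79*y - 0.88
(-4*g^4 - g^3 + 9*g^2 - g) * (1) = -4*g^4 - g^3 + 9*g^2 - g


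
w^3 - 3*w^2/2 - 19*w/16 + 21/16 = (w - 7/4)*(w - 3/4)*(w + 1)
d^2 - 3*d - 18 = (d - 6)*(d + 3)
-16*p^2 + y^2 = (-4*p + y)*(4*p + y)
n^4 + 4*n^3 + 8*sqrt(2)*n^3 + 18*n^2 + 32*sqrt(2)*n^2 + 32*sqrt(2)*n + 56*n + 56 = (n + 2)^2*(n + sqrt(2))*(n + 7*sqrt(2))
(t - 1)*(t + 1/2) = t^2 - t/2 - 1/2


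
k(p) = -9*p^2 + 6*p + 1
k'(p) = 6 - 18*p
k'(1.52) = -21.36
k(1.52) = -10.67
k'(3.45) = -56.10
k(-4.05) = -170.92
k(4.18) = -131.17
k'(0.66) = -5.88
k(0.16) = 1.73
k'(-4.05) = 78.90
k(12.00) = -1223.00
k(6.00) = -287.00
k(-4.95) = -249.22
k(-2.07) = -49.98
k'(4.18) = -69.24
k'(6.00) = -102.00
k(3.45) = -85.42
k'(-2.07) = 43.26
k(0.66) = 1.04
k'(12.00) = -210.00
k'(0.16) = 3.12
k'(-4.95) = 95.10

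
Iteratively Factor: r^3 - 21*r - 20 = (r + 4)*(r^2 - 4*r - 5) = (r + 1)*(r + 4)*(r - 5)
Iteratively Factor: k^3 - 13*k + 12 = (k - 1)*(k^2 + k - 12) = (k - 3)*(k - 1)*(k + 4)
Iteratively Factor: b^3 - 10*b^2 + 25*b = (b)*(b^2 - 10*b + 25) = b*(b - 5)*(b - 5)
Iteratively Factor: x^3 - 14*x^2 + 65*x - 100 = (x - 5)*(x^2 - 9*x + 20) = (x - 5)*(x - 4)*(x - 5)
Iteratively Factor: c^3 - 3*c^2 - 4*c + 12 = (c - 3)*(c^2 - 4) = (c - 3)*(c - 2)*(c + 2)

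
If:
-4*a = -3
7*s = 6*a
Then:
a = 3/4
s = 9/14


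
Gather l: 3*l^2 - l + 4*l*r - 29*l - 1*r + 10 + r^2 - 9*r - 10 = 3*l^2 + l*(4*r - 30) + r^2 - 10*r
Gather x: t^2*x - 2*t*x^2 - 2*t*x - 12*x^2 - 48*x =x^2*(-2*t - 12) + x*(t^2 - 2*t - 48)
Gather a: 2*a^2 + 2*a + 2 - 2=2*a^2 + 2*a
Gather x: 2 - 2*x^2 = 2 - 2*x^2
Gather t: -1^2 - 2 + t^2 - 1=t^2 - 4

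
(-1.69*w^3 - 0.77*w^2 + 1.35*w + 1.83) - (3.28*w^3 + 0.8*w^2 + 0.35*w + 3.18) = -4.97*w^3 - 1.57*w^2 + 1.0*w - 1.35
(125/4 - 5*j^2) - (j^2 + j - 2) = -6*j^2 - j + 133/4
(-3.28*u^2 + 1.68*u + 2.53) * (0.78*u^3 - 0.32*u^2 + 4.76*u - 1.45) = -2.5584*u^5 + 2.36*u^4 - 14.177*u^3 + 11.9432*u^2 + 9.6068*u - 3.6685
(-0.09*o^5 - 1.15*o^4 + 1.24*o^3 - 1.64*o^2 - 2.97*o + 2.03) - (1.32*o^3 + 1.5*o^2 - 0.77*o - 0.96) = -0.09*o^5 - 1.15*o^4 - 0.0800000000000001*o^3 - 3.14*o^2 - 2.2*o + 2.99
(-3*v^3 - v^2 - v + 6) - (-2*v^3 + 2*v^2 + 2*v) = -v^3 - 3*v^2 - 3*v + 6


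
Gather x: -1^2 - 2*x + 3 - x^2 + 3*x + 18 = -x^2 + x + 20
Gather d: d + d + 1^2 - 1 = 2*d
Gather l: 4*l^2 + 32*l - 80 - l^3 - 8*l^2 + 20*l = -l^3 - 4*l^2 + 52*l - 80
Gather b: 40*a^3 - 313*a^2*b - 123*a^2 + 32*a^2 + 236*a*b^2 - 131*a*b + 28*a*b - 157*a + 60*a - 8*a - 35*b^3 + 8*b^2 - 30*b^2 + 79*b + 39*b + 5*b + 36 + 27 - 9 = 40*a^3 - 91*a^2 - 105*a - 35*b^3 + b^2*(236*a - 22) + b*(-313*a^2 - 103*a + 123) + 54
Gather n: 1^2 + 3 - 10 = -6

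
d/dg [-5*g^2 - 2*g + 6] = -10*g - 2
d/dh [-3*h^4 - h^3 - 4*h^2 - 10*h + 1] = -12*h^3 - 3*h^2 - 8*h - 10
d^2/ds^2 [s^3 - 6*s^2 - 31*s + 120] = 6*s - 12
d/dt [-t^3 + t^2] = t*(2 - 3*t)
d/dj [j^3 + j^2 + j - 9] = 3*j^2 + 2*j + 1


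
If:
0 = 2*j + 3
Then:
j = -3/2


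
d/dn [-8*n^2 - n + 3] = -16*n - 1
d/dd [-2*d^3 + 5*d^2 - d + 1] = -6*d^2 + 10*d - 1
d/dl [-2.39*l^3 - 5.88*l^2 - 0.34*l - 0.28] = -7.17*l^2 - 11.76*l - 0.34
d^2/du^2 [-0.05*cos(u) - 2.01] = 0.05*cos(u)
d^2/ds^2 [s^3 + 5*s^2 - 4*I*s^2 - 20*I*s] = 6*s + 10 - 8*I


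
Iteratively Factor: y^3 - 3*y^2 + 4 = (y - 2)*(y^2 - y - 2) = (y - 2)^2*(y + 1)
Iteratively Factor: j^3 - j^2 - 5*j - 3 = (j - 3)*(j^2 + 2*j + 1) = (j - 3)*(j + 1)*(j + 1)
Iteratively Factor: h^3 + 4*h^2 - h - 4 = (h - 1)*(h^2 + 5*h + 4) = (h - 1)*(h + 1)*(h + 4)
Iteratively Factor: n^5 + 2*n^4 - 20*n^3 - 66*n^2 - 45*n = (n + 3)*(n^4 - n^3 - 17*n^2 - 15*n) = (n + 3)^2*(n^3 - 4*n^2 - 5*n) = (n - 5)*(n + 3)^2*(n^2 + n) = n*(n - 5)*(n + 3)^2*(n + 1)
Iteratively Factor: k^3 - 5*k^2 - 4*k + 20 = (k + 2)*(k^2 - 7*k + 10) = (k - 2)*(k + 2)*(k - 5)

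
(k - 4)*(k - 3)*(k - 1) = k^3 - 8*k^2 + 19*k - 12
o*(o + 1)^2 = o^3 + 2*o^2 + o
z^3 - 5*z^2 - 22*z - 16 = (z - 8)*(z + 1)*(z + 2)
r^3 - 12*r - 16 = (r - 4)*(r + 2)^2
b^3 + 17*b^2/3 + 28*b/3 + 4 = (b + 2/3)*(b + 2)*(b + 3)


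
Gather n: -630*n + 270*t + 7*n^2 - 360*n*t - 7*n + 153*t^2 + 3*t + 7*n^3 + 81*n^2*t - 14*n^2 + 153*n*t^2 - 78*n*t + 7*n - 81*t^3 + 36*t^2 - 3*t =7*n^3 + n^2*(81*t - 7) + n*(153*t^2 - 438*t - 630) - 81*t^3 + 189*t^2 + 270*t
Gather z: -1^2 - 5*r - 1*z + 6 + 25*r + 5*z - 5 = 20*r + 4*z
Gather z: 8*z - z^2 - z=-z^2 + 7*z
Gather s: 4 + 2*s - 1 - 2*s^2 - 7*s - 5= -2*s^2 - 5*s - 2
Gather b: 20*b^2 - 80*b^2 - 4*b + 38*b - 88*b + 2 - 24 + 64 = -60*b^2 - 54*b + 42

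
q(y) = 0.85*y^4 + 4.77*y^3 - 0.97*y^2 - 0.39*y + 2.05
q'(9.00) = 3619.86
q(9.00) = 8974.15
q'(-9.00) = -1302.42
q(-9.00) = 2026.51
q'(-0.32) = 1.58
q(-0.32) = 1.93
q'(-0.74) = 7.50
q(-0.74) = 0.13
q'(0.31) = 0.49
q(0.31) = 1.99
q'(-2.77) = 42.52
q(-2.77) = -55.65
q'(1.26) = 26.69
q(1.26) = 11.70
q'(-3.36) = 38.71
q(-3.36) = -80.19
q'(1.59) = 46.37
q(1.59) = 23.58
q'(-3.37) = 38.54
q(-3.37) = -80.58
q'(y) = 3.4*y^3 + 14.31*y^2 - 1.94*y - 0.39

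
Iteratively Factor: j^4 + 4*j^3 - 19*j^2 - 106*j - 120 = (j + 4)*(j^3 - 19*j - 30) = (j - 5)*(j + 4)*(j^2 + 5*j + 6) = (j - 5)*(j + 3)*(j + 4)*(j + 2)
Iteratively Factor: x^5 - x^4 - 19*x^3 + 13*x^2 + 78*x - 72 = (x - 1)*(x^4 - 19*x^2 - 6*x + 72) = (x - 2)*(x - 1)*(x^3 + 2*x^2 - 15*x - 36) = (x - 2)*(x - 1)*(x + 3)*(x^2 - x - 12) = (x - 4)*(x - 2)*(x - 1)*(x + 3)*(x + 3)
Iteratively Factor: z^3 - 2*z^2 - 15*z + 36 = (z - 3)*(z^2 + z - 12) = (z - 3)*(z + 4)*(z - 3)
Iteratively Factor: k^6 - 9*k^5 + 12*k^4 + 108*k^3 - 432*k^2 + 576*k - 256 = (k + 4)*(k^5 - 13*k^4 + 64*k^3 - 148*k^2 + 160*k - 64) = (k - 1)*(k + 4)*(k^4 - 12*k^3 + 52*k^2 - 96*k + 64) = (k - 2)*(k - 1)*(k + 4)*(k^3 - 10*k^2 + 32*k - 32) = (k - 4)*(k - 2)*(k - 1)*(k + 4)*(k^2 - 6*k + 8) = (k - 4)^2*(k - 2)*(k - 1)*(k + 4)*(k - 2)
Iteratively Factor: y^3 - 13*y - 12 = (y + 1)*(y^2 - y - 12) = (y - 4)*(y + 1)*(y + 3)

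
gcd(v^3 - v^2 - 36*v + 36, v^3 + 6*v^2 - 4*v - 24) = v + 6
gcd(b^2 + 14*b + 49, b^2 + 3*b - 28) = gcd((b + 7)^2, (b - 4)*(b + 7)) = b + 7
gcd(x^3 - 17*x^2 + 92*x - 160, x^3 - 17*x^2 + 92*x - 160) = x^3 - 17*x^2 + 92*x - 160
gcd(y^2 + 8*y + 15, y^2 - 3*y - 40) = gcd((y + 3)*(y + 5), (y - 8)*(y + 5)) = y + 5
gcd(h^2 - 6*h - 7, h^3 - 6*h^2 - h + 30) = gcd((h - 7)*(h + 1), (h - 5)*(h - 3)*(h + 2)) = 1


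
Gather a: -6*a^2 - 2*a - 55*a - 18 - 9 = -6*a^2 - 57*a - 27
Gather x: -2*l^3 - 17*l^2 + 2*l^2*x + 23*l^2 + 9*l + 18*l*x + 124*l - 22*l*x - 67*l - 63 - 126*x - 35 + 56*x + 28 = -2*l^3 + 6*l^2 + 66*l + x*(2*l^2 - 4*l - 70) - 70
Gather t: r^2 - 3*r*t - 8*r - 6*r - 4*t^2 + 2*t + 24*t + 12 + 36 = r^2 - 14*r - 4*t^2 + t*(26 - 3*r) + 48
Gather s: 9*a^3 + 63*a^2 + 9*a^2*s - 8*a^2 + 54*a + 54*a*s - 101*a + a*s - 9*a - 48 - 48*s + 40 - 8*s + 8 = 9*a^3 + 55*a^2 - 56*a + s*(9*a^2 + 55*a - 56)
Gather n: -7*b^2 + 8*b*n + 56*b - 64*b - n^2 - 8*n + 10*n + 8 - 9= -7*b^2 - 8*b - n^2 + n*(8*b + 2) - 1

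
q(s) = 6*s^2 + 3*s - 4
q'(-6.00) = -69.00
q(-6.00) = 194.00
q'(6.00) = 75.00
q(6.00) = 230.00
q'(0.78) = 12.36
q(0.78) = 1.99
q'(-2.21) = -23.52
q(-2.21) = 18.67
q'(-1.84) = -19.08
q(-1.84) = 10.79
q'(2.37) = 31.44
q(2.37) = 36.81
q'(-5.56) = -63.72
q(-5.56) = 164.80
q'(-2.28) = -24.36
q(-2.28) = 20.35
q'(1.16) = 16.92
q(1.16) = 7.55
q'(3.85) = 49.20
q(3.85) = 96.48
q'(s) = 12*s + 3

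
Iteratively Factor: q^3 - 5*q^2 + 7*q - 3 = (q - 3)*(q^2 - 2*q + 1) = (q - 3)*(q - 1)*(q - 1)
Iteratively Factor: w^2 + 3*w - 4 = (w - 1)*(w + 4)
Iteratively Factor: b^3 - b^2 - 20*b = (b + 4)*(b^2 - 5*b) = b*(b + 4)*(b - 5)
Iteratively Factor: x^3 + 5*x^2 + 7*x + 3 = (x + 1)*(x^2 + 4*x + 3) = (x + 1)^2*(x + 3)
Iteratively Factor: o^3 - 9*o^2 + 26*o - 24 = (o - 2)*(o^2 - 7*o + 12) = (o - 3)*(o - 2)*(o - 4)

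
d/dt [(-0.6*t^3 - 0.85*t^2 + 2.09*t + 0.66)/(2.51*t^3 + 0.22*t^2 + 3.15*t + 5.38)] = (8.88178419700125e-16*t^5 + 2.0015*t^4 - 14.2718*t^3 - 17.7911*t^2 - 9.4364*t + 9.1652)/(6.3001*t^6 + 1.1044*t^5 + 15.8614*t^4 + 28.3936*t^3 + 12.2897*t^2 + 33.894*t + 28.9444)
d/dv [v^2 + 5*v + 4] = 2*v + 5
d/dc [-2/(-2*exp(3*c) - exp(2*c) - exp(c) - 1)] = (-12*exp(2*c) - 4*exp(c) - 2)*exp(c)/(2*exp(3*c) + exp(2*c) + exp(c) + 1)^2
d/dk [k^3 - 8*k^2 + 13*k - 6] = 3*k^2 - 16*k + 13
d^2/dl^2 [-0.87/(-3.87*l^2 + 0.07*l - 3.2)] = (-26.059806*l^2 + 0.471366*l + 0.87*(7.74*l - 0.07)*(15.48*l - 0.14) - 21.54816)/(3.87*l^2 - 0.07*l + 3.2)^3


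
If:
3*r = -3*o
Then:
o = -r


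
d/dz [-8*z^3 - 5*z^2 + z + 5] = -24*z^2 - 10*z + 1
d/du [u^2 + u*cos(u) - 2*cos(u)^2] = -u*sin(u) + 2*u + 2*sin(2*u) + cos(u)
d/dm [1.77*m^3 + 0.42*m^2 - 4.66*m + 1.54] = 5.31*m^2 + 0.84*m - 4.66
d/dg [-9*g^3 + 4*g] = 4 - 27*g^2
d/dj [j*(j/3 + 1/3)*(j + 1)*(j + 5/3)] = 4*j^3/3 + 11*j^2/3 + 26*j/9 + 5/9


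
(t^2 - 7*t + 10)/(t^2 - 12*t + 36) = (t^2 - 7*t + 10)/(t^2 - 12*t + 36)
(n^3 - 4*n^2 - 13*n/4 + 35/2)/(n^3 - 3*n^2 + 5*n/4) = (2*n^2 - 3*n - 14)/(n*(2*n - 1))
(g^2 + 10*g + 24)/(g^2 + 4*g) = (g + 6)/g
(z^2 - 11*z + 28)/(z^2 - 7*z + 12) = (z - 7)/(z - 3)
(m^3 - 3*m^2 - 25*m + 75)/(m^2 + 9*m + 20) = (m^2 - 8*m + 15)/(m + 4)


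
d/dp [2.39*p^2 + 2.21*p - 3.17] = 4.78*p + 2.21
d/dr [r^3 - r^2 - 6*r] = 3*r^2 - 2*r - 6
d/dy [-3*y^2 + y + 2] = 1 - 6*y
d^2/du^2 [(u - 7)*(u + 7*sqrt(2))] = 2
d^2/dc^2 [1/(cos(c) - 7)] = (sin(c)^2 - 7*cos(c) + 1)/(cos(c) - 7)^3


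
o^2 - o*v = o*(o - v)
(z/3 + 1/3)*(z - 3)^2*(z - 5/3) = z^4/3 - 20*z^3/9 + 34*z^2/9 + 4*z/3 - 5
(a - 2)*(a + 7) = a^2 + 5*a - 14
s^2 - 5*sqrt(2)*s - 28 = (s - 7*sqrt(2))*(s + 2*sqrt(2))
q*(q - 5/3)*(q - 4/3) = q^3 - 3*q^2 + 20*q/9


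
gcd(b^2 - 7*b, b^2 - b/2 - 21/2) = 1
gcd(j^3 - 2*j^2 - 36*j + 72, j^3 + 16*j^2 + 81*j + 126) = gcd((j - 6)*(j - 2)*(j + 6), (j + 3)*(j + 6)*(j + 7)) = j + 6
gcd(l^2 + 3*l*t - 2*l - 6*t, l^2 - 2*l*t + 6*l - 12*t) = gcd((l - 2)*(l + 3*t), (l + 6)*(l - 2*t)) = 1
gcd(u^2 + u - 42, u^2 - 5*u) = 1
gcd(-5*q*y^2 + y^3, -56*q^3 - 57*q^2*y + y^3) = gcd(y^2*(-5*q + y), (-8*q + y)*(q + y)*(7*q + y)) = 1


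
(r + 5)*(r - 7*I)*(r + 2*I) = r^3 + 5*r^2 - 5*I*r^2 + 14*r - 25*I*r + 70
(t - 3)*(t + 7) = t^2 + 4*t - 21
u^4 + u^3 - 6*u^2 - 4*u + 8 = (u - 2)*(u - 1)*(u + 2)^2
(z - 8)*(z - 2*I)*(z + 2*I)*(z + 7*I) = z^4 - 8*z^3 + 7*I*z^3 + 4*z^2 - 56*I*z^2 - 32*z + 28*I*z - 224*I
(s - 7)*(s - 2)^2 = s^3 - 11*s^2 + 32*s - 28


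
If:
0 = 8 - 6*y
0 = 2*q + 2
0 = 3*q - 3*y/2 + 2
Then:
No Solution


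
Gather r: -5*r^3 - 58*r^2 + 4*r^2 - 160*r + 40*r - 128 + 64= -5*r^3 - 54*r^2 - 120*r - 64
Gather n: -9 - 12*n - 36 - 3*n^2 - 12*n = -3*n^2 - 24*n - 45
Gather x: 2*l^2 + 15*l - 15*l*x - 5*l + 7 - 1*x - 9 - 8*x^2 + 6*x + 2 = 2*l^2 + 10*l - 8*x^2 + x*(5 - 15*l)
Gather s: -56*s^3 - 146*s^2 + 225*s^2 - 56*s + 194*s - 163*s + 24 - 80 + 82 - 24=-56*s^3 + 79*s^2 - 25*s + 2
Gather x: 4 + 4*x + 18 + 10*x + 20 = 14*x + 42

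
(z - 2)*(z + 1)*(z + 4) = z^3 + 3*z^2 - 6*z - 8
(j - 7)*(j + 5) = j^2 - 2*j - 35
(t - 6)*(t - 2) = t^2 - 8*t + 12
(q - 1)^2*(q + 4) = q^3 + 2*q^2 - 7*q + 4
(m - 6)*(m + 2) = m^2 - 4*m - 12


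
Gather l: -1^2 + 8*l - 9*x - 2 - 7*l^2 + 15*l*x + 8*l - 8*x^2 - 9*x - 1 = -7*l^2 + l*(15*x + 16) - 8*x^2 - 18*x - 4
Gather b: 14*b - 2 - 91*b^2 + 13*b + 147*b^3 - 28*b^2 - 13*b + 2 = 147*b^3 - 119*b^2 + 14*b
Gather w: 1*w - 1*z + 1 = w - z + 1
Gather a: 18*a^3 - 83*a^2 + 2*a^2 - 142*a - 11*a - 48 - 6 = 18*a^3 - 81*a^2 - 153*a - 54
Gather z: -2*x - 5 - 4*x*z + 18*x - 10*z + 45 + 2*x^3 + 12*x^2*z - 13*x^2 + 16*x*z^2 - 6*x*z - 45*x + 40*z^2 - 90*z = 2*x^3 - 13*x^2 - 29*x + z^2*(16*x + 40) + z*(12*x^2 - 10*x - 100) + 40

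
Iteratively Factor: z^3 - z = (z - 1)*(z^2 + z) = (z - 1)*(z + 1)*(z)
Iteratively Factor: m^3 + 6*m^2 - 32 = (m + 4)*(m^2 + 2*m - 8) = (m + 4)^2*(m - 2)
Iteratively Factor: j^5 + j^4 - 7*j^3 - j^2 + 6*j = (j + 3)*(j^4 - 2*j^3 - j^2 + 2*j) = (j - 1)*(j + 3)*(j^3 - j^2 - 2*j) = (j - 1)*(j + 1)*(j + 3)*(j^2 - 2*j) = j*(j - 1)*(j + 1)*(j + 3)*(j - 2)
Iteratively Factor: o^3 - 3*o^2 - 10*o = (o + 2)*(o^2 - 5*o) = (o - 5)*(o + 2)*(o)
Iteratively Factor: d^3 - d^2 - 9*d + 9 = (d - 1)*(d^2 - 9) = (d - 1)*(d + 3)*(d - 3)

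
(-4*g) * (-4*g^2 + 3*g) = 16*g^3 - 12*g^2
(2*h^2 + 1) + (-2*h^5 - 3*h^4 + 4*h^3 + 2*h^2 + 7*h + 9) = -2*h^5 - 3*h^4 + 4*h^3 + 4*h^2 + 7*h + 10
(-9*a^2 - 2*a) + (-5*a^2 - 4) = -14*a^2 - 2*a - 4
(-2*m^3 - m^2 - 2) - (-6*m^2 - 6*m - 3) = -2*m^3 + 5*m^2 + 6*m + 1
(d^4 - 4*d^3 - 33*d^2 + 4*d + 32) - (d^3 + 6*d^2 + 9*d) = d^4 - 5*d^3 - 39*d^2 - 5*d + 32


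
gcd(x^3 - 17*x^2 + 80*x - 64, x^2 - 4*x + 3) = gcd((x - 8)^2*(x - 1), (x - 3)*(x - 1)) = x - 1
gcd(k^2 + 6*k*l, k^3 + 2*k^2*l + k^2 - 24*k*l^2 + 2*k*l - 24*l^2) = k + 6*l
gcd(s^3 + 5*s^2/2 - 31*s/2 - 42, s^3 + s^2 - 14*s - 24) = s^2 - s - 12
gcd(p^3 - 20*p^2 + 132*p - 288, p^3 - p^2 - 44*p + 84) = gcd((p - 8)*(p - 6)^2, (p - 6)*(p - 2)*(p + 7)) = p - 6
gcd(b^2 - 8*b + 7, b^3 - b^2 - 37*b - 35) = b - 7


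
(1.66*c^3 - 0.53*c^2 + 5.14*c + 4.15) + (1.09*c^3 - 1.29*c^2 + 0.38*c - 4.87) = 2.75*c^3 - 1.82*c^2 + 5.52*c - 0.72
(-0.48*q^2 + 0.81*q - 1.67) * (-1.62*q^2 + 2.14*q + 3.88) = 0.7776*q^4 - 2.3394*q^3 + 2.5764*q^2 - 0.431*q - 6.4796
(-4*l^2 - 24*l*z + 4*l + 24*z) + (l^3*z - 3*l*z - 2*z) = l^3*z - 4*l^2 - 27*l*z + 4*l + 22*z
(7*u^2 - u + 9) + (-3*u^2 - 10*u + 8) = 4*u^2 - 11*u + 17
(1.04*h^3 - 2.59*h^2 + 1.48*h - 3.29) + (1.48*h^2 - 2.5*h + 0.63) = 1.04*h^3 - 1.11*h^2 - 1.02*h - 2.66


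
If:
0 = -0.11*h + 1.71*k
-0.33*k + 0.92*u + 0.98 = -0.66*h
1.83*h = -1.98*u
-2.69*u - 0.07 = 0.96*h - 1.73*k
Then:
No Solution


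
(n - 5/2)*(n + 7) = n^2 + 9*n/2 - 35/2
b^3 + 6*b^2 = b^2*(b + 6)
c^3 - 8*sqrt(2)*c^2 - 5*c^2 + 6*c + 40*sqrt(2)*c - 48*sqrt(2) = (c - 3)*(c - 2)*(c - 8*sqrt(2))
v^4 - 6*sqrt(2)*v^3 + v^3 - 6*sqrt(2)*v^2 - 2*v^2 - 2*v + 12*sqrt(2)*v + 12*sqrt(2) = (v + 1)*(v - 6*sqrt(2))*(v - sqrt(2))*(v + sqrt(2))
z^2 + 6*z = z*(z + 6)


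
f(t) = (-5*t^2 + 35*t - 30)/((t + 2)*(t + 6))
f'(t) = (35 - 10*t)/((t + 2)*(t + 6)) - (-5*t^2 + 35*t - 30)/((t + 2)*(t + 6)^2) - (-5*t^2 + 35*t - 30)/((t + 2)^2*(t + 6)) = 15*(-5*t^2 - 4*t + 44)/(t^4 + 16*t^3 + 88*t^2 + 192*t + 144)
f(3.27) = 0.63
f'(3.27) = -0.14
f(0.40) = -1.09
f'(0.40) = 2.64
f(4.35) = 0.42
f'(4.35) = -0.24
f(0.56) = -0.71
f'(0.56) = 2.14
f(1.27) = 0.27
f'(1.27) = 0.82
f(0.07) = -2.19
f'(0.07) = 4.15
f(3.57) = 0.59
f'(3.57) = -0.18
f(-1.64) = -64.25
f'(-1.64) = 225.96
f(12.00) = -1.31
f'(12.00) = -0.17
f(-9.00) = -35.71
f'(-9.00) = -11.05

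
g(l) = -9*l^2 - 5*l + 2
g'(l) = -18*l - 5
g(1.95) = -41.97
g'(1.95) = -40.10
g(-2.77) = -53.21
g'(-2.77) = 44.86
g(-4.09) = -128.10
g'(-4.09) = 68.62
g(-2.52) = -42.55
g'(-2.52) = 40.36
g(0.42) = -1.69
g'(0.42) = -12.56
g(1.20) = -16.96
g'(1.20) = -26.60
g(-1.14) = -4.00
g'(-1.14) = 15.52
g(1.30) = -19.71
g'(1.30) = -28.40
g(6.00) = -352.00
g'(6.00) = -113.00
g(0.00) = 2.00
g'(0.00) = -5.00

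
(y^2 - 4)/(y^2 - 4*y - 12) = (y - 2)/(y - 6)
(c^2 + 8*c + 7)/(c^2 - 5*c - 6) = (c + 7)/(c - 6)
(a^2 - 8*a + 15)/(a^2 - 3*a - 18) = (-a^2 + 8*a - 15)/(-a^2 + 3*a + 18)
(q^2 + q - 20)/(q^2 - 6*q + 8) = (q + 5)/(q - 2)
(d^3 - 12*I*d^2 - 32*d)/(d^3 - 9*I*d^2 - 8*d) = (d - 4*I)/(d - I)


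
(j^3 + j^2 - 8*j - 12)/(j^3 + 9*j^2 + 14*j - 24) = (j^3 + j^2 - 8*j - 12)/(j^3 + 9*j^2 + 14*j - 24)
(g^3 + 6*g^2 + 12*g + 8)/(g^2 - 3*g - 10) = (g^2 + 4*g + 4)/(g - 5)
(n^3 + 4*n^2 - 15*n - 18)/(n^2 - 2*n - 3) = n + 6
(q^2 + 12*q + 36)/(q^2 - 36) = (q + 6)/(q - 6)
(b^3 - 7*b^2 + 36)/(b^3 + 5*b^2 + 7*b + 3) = (b^3 - 7*b^2 + 36)/(b^3 + 5*b^2 + 7*b + 3)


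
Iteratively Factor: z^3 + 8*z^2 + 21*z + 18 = (z + 3)*(z^2 + 5*z + 6) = (z + 3)^2*(z + 2)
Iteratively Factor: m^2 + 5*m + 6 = (m + 3)*(m + 2)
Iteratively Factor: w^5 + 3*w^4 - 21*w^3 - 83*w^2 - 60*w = (w + 1)*(w^4 + 2*w^3 - 23*w^2 - 60*w) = (w + 1)*(w + 3)*(w^3 - w^2 - 20*w) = (w + 1)*(w + 3)*(w + 4)*(w^2 - 5*w) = (w - 5)*(w + 1)*(w + 3)*(w + 4)*(w)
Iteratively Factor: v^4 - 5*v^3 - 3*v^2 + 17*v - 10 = (v + 2)*(v^3 - 7*v^2 + 11*v - 5) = (v - 5)*(v + 2)*(v^2 - 2*v + 1) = (v - 5)*(v - 1)*(v + 2)*(v - 1)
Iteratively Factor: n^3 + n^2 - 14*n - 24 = (n + 3)*(n^2 - 2*n - 8) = (n - 4)*(n + 3)*(n + 2)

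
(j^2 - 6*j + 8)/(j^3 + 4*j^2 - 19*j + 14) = (j - 4)/(j^2 + 6*j - 7)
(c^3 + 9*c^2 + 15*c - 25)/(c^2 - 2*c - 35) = (c^2 + 4*c - 5)/(c - 7)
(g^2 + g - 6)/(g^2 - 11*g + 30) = (g^2 + g - 6)/(g^2 - 11*g + 30)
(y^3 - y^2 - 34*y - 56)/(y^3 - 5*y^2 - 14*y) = (y + 4)/y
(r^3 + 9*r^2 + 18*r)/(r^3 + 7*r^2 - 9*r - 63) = r*(r + 6)/(r^2 + 4*r - 21)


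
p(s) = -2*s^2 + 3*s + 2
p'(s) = 3 - 4*s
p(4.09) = -19.19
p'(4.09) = -13.36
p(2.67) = -4.25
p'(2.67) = -7.68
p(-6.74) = -109.08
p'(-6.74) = 29.96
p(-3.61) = -34.89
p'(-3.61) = 17.44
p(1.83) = 0.79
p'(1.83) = -4.32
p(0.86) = 3.10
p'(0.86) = -0.44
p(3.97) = -17.61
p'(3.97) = -12.88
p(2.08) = -0.41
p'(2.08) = -5.32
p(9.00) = -133.00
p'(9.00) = -33.00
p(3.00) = -7.00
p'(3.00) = -9.00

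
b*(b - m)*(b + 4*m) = b^3 + 3*b^2*m - 4*b*m^2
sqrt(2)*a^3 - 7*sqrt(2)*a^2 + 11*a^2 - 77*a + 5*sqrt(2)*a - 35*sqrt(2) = (a - 7)*(a + 5*sqrt(2))*(sqrt(2)*a + 1)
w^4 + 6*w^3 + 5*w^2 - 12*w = w*(w - 1)*(w + 3)*(w + 4)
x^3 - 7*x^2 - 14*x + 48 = (x - 8)*(x - 2)*(x + 3)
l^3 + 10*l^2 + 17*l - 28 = (l - 1)*(l + 4)*(l + 7)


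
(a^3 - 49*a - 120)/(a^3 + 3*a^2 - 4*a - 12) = (a^2 - 3*a - 40)/(a^2 - 4)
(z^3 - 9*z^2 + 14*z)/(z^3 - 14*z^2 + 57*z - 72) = z*(z^2 - 9*z + 14)/(z^3 - 14*z^2 + 57*z - 72)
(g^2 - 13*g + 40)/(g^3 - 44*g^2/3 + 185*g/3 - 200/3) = 3/(3*g - 5)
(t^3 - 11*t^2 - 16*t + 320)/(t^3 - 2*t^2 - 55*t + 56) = (t^2 - 3*t - 40)/(t^2 + 6*t - 7)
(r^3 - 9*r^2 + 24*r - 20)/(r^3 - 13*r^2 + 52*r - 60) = (r - 2)/(r - 6)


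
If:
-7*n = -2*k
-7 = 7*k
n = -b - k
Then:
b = 9/7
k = -1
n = -2/7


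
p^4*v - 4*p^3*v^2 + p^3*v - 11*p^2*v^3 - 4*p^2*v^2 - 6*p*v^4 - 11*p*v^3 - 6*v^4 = (p - 6*v)*(p + v)^2*(p*v + v)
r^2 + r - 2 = (r - 1)*(r + 2)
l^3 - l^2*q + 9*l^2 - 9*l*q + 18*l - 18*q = (l + 3)*(l + 6)*(l - q)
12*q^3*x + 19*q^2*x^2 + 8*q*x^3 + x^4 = x*(q + x)*(3*q + x)*(4*q + x)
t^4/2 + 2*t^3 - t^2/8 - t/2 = t*(t/2 + 1/4)*(t - 1/2)*(t + 4)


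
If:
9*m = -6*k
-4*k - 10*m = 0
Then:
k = 0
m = 0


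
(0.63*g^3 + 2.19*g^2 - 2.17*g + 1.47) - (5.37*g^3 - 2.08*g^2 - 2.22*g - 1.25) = -4.74*g^3 + 4.27*g^2 + 0.0500000000000003*g + 2.72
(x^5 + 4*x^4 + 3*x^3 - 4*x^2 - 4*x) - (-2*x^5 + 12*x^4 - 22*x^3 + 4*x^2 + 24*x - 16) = 3*x^5 - 8*x^4 + 25*x^3 - 8*x^2 - 28*x + 16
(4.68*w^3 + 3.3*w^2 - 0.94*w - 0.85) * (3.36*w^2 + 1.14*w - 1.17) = 15.7248*w^5 + 16.4232*w^4 - 4.872*w^3 - 7.7886*w^2 + 0.1308*w + 0.9945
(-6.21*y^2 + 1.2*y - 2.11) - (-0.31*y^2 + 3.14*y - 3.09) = -5.9*y^2 - 1.94*y + 0.98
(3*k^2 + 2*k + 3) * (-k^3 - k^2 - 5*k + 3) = -3*k^5 - 5*k^4 - 20*k^3 - 4*k^2 - 9*k + 9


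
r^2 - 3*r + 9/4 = (r - 3/2)^2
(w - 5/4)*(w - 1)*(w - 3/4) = w^3 - 3*w^2 + 47*w/16 - 15/16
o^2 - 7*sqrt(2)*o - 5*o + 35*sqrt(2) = (o - 5)*(o - 7*sqrt(2))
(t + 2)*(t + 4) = t^2 + 6*t + 8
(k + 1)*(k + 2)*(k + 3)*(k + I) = k^4 + 6*k^3 + I*k^3 + 11*k^2 + 6*I*k^2 + 6*k + 11*I*k + 6*I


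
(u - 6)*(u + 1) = u^2 - 5*u - 6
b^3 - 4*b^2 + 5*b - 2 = (b - 2)*(b - 1)^2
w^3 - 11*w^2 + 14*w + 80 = (w - 8)*(w - 5)*(w + 2)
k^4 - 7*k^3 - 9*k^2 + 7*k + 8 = (k - 8)*(k - 1)*(k + 1)^2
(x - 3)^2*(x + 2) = x^3 - 4*x^2 - 3*x + 18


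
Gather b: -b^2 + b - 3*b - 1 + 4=-b^2 - 2*b + 3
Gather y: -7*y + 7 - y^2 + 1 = -y^2 - 7*y + 8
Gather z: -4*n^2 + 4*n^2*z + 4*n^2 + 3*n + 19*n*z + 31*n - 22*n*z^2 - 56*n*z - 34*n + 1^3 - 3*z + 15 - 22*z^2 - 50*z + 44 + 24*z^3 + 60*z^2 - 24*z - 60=24*z^3 + z^2*(38 - 22*n) + z*(4*n^2 - 37*n - 77)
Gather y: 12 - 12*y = 12 - 12*y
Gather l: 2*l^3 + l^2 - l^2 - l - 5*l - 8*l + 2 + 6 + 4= 2*l^3 - 14*l + 12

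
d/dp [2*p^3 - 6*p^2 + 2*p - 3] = 6*p^2 - 12*p + 2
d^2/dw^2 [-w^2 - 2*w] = -2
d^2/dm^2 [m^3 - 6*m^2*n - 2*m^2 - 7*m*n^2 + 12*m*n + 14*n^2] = 6*m - 12*n - 4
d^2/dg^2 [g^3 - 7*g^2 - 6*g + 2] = 6*g - 14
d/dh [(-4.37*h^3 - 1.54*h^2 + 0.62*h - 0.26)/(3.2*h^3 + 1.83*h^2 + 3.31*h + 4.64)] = (7.105427357601e-15*h^5 - 3.0691*h^4 - 32.8974*h^3 - 64.5664*h^2 - 13.3396*h + 3.7374)/(10.24*h^6 + 11.712*h^5 + 24.5329*h^4 + 41.8106*h^3 + 27.9385*h^2 + 30.7168*h + 21.5296)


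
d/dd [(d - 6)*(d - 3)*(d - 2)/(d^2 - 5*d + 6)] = 1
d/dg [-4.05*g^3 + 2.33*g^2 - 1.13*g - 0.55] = -12.15*g^2 + 4.66*g - 1.13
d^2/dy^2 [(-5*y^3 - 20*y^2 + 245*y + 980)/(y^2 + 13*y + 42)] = -260/(y^3 + 18*y^2 + 108*y + 216)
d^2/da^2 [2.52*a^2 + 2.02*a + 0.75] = 5.04000000000000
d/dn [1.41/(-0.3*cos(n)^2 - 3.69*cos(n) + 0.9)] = -(0.846*cos(n) + 5.2029)*sin(n)/(0.3*cos(n)^2 + 3.69*cos(n) - 0.9)^2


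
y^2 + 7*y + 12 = (y + 3)*(y + 4)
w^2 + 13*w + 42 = (w + 6)*(w + 7)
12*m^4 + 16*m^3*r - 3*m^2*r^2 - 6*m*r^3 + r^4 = (-6*m + r)*(-2*m + r)*(m + r)^2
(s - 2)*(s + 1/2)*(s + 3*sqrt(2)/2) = s^3 - 3*s^2/2 + 3*sqrt(2)*s^2/2 - 9*sqrt(2)*s/4 - s - 3*sqrt(2)/2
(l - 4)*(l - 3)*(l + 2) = l^3 - 5*l^2 - 2*l + 24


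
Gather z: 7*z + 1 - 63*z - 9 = -56*z - 8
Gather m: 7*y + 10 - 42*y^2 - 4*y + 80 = -42*y^2 + 3*y + 90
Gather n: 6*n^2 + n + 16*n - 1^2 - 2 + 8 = 6*n^2 + 17*n + 5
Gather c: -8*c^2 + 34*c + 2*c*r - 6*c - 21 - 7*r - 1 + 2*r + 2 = -8*c^2 + c*(2*r + 28) - 5*r - 20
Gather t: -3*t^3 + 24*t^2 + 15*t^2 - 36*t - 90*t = -3*t^3 + 39*t^2 - 126*t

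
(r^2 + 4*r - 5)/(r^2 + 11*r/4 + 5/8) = 8*(r^2 + 4*r - 5)/(8*r^2 + 22*r + 5)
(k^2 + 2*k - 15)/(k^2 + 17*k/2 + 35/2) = 2*(k - 3)/(2*k + 7)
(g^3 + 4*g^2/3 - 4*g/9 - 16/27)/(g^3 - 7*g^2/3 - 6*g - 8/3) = (9*g^2 + 6*g - 8)/(9*(g^2 - 3*g - 4))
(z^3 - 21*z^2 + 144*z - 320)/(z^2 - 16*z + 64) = z - 5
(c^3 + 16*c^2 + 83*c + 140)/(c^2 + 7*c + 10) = (c^2 + 11*c + 28)/(c + 2)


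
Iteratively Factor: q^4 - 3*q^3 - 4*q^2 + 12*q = (q + 2)*(q^3 - 5*q^2 + 6*q) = (q - 3)*(q + 2)*(q^2 - 2*q) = (q - 3)*(q - 2)*(q + 2)*(q)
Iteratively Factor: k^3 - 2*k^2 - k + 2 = (k + 1)*(k^2 - 3*k + 2) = (k - 1)*(k + 1)*(k - 2)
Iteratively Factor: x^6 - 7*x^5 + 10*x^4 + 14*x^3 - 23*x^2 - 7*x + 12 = (x + 1)*(x^5 - 8*x^4 + 18*x^3 - 4*x^2 - 19*x + 12) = (x - 1)*(x + 1)*(x^4 - 7*x^3 + 11*x^2 + 7*x - 12) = (x - 4)*(x - 1)*(x + 1)*(x^3 - 3*x^2 - x + 3) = (x - 4)*(x - 1)*(x + 1)^2*(x^2 - 4*x + 3) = (x - 4)*(x - 1)^2*(x + 1)^2*(x - 3)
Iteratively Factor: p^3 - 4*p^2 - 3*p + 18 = (p + 2)*(p^2 - 6*p + 9) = (p - 3)*(p + 2)*(p - 3)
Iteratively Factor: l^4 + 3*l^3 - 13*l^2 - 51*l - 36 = (l + 3)*(l^3 - 13*l - 12) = (l - 4)*(l + 3)*(l^2 + 4*l + 3) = (l - 4)*(l + 3)^2*(l + 1)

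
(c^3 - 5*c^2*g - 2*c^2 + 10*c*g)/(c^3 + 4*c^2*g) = (c^2 - 5*c*g - 2*c + 10*g)/(c*(c + 4*g))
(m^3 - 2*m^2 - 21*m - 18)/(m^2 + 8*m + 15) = (m^2 - 5*m - 6)/(m + 5)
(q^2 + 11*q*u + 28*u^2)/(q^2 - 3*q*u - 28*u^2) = (q + 7*u)/(q - 7*u)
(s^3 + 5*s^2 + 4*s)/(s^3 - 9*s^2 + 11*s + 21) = s*(s + 4)/(s^2 - 10*s + 21)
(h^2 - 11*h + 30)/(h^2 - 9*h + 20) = (h - 6)/(h - 4)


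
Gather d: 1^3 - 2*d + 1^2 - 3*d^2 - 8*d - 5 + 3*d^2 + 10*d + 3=0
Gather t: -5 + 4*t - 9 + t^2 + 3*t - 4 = t^2 + 7*t - 18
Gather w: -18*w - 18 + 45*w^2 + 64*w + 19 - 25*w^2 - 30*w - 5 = 20*w^2 + 16*w - 4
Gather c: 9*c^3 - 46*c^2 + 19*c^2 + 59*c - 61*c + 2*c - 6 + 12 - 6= 9*c^3 - 27*c^2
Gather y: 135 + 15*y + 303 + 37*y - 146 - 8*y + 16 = 44*y + 308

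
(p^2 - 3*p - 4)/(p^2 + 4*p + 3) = (p - 4)/(p + 3)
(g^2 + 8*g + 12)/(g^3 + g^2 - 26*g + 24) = (g + 2)/(g^2 - 5*g + 4)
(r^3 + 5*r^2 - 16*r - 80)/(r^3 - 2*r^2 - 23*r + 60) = (r + 4)/(r - 3)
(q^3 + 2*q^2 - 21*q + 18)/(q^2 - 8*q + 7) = (q^2 + 3*q - 18)/(q - 7)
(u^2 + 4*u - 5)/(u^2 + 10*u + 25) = (u - 1)/(u + 5)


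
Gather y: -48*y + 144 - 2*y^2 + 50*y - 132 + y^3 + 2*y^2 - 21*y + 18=y^3 - 19*y + 30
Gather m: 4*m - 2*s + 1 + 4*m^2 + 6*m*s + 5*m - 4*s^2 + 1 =4*m^2 + m*(6*s + 9) - 4*s^2 - 2*s + 2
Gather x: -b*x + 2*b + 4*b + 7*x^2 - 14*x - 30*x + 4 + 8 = 6*b + 7*x^2 + x*(-b - 44) + 12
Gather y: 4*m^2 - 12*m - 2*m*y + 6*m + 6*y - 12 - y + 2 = 4*m^2 - 6*m + y*(5 - 2*m) - 10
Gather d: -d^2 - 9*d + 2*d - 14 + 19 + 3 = -d^2 - 7*d + 8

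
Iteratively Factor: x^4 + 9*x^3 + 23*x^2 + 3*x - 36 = (x + 4)*(x^3 + 5*x^2 + 3*x - 9) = (x + 3)*(x + 4)*(x^2 + 2*x - 3) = (x + 3)^2*(x + 4)*(x - 1)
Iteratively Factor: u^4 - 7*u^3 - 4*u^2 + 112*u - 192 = (u - 4)*(u^3 - 3*u^2 - 16*u + 48) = (u - 4)^2*(u^2 + u - 12) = (u - 4)^2*(u + 4)*(u - 3)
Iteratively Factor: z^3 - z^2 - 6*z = (z)*(z^2 - z - 6) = z*(z - 3)*(z + 2)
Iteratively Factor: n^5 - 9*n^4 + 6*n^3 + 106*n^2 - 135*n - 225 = (n - 3)*(n^4 - 6*n^3 - 12*n^2 + 70*n + 75) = (n - 3)*(n + 1)*(n^3 - 7*n^2 - 5*n + 75) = (n - 5)*(n - 3)*(n + 1)*(n^2 - 2*n - 15) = (n - 5)^2*(n - 3)*(n + 1)*(n + 3)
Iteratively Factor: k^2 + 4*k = (k + 4)*(k)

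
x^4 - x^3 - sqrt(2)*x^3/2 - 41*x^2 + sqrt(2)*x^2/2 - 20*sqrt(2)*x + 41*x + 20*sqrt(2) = (x - 1)*(x - 5*sqrt(2))*(x + sqrt(2)/2)*(x + 4*sqrt(2))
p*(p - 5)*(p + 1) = p^3 - 4*p^2 - 5*p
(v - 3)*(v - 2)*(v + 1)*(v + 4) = v^4 - 15*v^2 + 10*v + 24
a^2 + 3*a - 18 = (a - 3)*(a + 6)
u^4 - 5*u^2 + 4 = (u - 2)*(u - 1)*(u + 1)*(u + 2)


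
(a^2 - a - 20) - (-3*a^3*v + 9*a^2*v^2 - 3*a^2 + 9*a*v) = 3*a^3*v - 9*a^2*v^2 + 4*a^2 - 9*a*v - a - 20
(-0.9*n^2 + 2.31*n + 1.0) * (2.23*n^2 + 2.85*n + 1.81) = -2.007*n^4 + 2.5863*n^3 + 7.1845*n^2 + 7.0311*n + 1.81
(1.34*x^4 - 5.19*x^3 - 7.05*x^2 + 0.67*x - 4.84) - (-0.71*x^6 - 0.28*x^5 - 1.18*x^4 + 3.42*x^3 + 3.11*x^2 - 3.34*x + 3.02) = 0.71*x^6 + 0.28*x^5 + 2.52*x^4 - 8.61*x^3 - 10.16*x^2 + 4.01*x - 7.86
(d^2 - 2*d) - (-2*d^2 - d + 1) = 3*d^2 - d - 1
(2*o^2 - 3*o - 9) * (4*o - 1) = 8*o^3 - 14*o^2 - 33*o + 9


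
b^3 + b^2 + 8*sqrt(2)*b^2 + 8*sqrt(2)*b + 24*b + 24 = (b + 1)*(b + 2*sqrt(2))*(b + 6*sqrt(2))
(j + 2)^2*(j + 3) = j^3 + 7*j^2 + 16*j + 12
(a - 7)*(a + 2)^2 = a^3 - 3*a^2 - 24*a - 28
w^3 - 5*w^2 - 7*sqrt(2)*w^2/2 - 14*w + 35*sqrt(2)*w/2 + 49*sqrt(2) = (w - 7)*(w + 2)*(w - 7*sqrt(2)/2)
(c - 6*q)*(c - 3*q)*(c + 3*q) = c^3 - 6*c^2*q - 9*c*q^2 + 54*q^3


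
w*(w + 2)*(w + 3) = w^3 + 5*w^2 + 6*w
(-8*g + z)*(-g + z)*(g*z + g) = 8*g^3*z + 8*g^3 - 9*g^2*z^2 - 9*g^2*z + g*z^3 + g*z^2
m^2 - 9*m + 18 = (m - 6)*(m - 3)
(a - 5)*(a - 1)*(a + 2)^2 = a^4 - 2*a^3 - 15*a^2 - 4*a + 20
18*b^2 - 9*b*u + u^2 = (-6*b + u)*(-3*b + u)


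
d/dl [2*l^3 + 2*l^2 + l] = 6*l^2 + 4*l + 1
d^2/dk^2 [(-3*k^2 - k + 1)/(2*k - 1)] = -2/(8*k^3 - 12*k^2 + 6*k - 1)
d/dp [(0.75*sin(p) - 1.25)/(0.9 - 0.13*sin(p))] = 0.5125*cos(p)/(0.13*sin(p) - 0.9)^2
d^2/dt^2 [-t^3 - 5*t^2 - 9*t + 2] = -6*t - 10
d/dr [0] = 0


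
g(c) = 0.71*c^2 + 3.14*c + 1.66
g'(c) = 1.42*c + 3.14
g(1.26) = 6.74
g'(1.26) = 4.93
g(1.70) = 9.05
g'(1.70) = 5.55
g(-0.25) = 0.92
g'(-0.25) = 2.78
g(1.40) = 7.45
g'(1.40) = 5.13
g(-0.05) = 1.50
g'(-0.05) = 3.07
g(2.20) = 12.00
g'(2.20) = 6.26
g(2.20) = 12.00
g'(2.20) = 6.26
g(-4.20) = 1.00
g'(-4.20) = -2.82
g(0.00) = 1.66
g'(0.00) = 3.14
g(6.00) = 46.06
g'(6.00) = 11.66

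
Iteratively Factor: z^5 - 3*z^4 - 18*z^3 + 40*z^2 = (z - 2)*(z^4 - z^3 - 20*z^2) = z*(z - 2)*(z^3 - z^2 - 20*z) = z*(z - 2)*(z + 4)*(z^2 - 5*z) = z*(z - 5)*(z - 2)*(z + 4)*(z)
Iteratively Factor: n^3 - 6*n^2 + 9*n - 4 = (n - 1)*(n^2 - 5*n + 4) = (n - 1)^2*(n - 4)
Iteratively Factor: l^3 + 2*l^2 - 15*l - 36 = (l + 3)*(l^2 - l - 12) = (l + 3)^2*(l - 4)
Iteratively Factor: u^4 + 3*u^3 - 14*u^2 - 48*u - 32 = (u + 1)*(u^3 + 2*u^2 - 16*u - 32) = (u - 4)*(u + 1)*(u^2 + 6*u + 8) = (u - 4)*(u + 1)*(u + 2)*(u + 4)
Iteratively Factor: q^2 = (q)*(q)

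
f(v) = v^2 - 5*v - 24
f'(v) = 2*v - 5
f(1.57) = -29.39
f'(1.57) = -1.86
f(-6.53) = 51.29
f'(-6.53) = -18.06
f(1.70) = -29.61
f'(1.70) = -1.60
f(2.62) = -30.24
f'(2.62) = 0.24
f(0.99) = -27.97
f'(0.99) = -3.02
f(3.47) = -29.31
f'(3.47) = 1.94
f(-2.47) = -5.55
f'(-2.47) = -9.94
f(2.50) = -30.25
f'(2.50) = 0.00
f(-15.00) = 276.00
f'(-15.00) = -35.00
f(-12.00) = 180.00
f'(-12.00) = -29.00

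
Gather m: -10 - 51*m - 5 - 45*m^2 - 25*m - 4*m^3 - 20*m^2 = -4*m^3 - 65*m^2 - 76*m - 15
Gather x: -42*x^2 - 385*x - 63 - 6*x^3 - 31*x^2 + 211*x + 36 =-6*x^3 - 73*x^2 - 174*x - 27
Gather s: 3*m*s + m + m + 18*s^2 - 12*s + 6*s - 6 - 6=2*m + 18*s^2 + s*(3*m - 6) - 12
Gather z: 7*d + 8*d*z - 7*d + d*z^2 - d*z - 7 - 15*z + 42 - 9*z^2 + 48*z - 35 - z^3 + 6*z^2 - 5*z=-z^3 + z^2*(d - 3) + z*(7*d + 28)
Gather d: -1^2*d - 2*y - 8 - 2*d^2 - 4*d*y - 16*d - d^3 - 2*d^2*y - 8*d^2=-d^3 + d^2*(-2*y - 10) + d*(-4*y - 17) - 2*y - 8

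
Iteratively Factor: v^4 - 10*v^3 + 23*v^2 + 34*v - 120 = (v - 5)*(v^3 - 5*v^2 - 2*v + 24) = (v - 5)*(v - 4)*(v^2 - v - 6) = (v - 5)*(v - 4)*(v + 2)*(v - 3)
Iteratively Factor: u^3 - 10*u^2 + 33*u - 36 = (u - 3)*(u^2 - 7*u + 12) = (u - 3)^2*(u - 4)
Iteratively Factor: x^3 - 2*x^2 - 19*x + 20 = (x + 4)*(x^2 - 6*x + 5) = (x - 1)*(x + 4)*(x - 5)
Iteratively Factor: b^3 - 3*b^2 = (b)*(b^2 - 3*b) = b^2*(b - 3)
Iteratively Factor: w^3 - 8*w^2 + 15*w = (w - 3)*(w^2 - 5*w) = w*(w - 3)*(w - 5)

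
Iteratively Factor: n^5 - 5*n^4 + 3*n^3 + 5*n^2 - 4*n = (n - 1)*(n^4 - 4*n^3 - n^2 + 4*n) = (n - 1)^2*(n^3 - 3*n^2 - 4*n) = (n - 4)*(n - 1)^2*(n^2 + n) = n*(n - 4)*(n - 1)^2*(n + 1)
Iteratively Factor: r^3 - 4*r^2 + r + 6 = (r + 1)*(r^2 - 5*r + 6) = (r - 2)*(r + 1)*(r - 3)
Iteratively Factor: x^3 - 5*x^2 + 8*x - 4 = (x - 2)*(x^2 - 3*x + 2) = (x - 2)^2*(x - 1)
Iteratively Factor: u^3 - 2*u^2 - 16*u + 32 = (u + 4)*(u^2 - 6*u + 8) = (u - 2)*(u + 4)*(u - 4)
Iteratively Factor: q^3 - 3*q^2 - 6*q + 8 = (q - 4)*(q^2 + q - 2) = (q - 4)*(q - 1)*(q + 2)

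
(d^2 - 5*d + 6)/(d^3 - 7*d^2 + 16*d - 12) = 1/(d - 2)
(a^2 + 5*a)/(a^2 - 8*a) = (a + 5)/(a - 8)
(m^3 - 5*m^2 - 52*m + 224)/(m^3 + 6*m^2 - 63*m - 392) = (m - 4)/(m + 7)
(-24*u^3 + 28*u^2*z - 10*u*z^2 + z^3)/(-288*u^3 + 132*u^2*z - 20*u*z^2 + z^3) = (4*u^2 - 4*u*z + z^2)/(48*u^2 - 14*u*z + z^2)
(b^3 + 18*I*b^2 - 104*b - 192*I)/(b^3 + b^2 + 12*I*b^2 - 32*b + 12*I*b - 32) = (b + 6*I)/(b + 1)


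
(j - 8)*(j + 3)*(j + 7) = j^3 + 2*j^2 - 59*j - 168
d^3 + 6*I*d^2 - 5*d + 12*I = (d - I)*(d + 3*I)*(d + 4*I)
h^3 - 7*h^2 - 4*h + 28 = (h - 7)*(h - 2)*(h + 2)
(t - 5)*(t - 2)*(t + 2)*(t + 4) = t^4 - t^3 - 24*t^2 + 4*t + 80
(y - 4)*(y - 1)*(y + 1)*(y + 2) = y^4 - 2*y^3 - 9*y^2 + 2*y + 8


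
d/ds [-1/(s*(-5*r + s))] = (-5*r + 2*s)/(s^2*(5*r - s)^2)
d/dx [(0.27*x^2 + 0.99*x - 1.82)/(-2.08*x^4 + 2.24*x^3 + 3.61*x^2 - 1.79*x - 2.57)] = (1.1232*x^5 + 5.5728*x^4 - 19.5776*x^3 + 8.1732*x^2 + 11.7526*x - 5.8021)/(4.3264*x^8 - 9.3184*x^7 - 10.0*x^6 + 23.6192*x^5 + 15.7041*x^4 - 24.4374*x^3 - 15.3513*x^2 + 9.2006*x + 6.6049)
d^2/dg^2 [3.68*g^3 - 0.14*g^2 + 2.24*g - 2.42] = 22.08*g - 0.28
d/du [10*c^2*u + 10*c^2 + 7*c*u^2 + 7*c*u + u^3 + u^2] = 10*c^2 + 14*c*u + 7*c + 3*u^2 + 2*u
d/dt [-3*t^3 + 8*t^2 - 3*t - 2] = -9*t^2 + 16*t - 3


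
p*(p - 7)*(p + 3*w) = p^3 + 3*p^2*w - 7*p^2 - 21*p*w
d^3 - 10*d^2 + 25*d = d*(d - 5)^2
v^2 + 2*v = v*(v + 2)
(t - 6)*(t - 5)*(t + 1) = t^3 - 10*t^2 + 19*t + 30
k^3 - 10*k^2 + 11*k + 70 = (k - 7)*(k - 5)*(k + 2)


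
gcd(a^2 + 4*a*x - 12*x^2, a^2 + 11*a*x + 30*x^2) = a + 6*x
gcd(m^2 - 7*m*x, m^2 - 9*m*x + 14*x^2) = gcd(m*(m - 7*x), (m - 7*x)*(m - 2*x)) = -m + 7*x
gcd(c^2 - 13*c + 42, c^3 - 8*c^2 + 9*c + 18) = c - 6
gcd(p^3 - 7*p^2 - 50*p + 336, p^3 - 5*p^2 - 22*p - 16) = p - 8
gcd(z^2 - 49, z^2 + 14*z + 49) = z + 7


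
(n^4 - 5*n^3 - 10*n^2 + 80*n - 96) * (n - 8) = n^5 - 13*n^4 + 30*n^3 + 160*n^2 - 736*n + 768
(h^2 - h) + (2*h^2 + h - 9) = 3*h^2 - 9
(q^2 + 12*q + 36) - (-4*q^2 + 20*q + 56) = 5*q^2 - 8*q - 20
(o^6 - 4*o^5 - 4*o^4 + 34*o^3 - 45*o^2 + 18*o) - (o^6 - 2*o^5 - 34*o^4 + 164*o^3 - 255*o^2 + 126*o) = -2*o^5 + 30*o^4 - 130*o^3 + 210*o^2 - 108*o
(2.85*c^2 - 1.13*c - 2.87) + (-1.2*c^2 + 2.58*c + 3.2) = 1.65*c^2 + 1.45*c + 0.33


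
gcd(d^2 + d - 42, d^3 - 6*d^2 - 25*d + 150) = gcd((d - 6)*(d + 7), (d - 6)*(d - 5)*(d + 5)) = d - 6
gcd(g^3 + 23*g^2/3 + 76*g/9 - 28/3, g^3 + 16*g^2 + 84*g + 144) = g + 6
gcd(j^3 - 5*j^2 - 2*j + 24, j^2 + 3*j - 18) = j - 3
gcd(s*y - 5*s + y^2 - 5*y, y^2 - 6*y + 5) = y - 5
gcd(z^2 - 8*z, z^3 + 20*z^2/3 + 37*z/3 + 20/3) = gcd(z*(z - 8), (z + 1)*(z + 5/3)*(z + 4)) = 1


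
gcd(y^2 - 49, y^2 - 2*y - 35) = y - 7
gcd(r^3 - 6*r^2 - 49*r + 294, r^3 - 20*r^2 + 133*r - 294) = r^2 - 13*r + 42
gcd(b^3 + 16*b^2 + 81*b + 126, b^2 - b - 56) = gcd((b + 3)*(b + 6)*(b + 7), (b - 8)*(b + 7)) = b + 7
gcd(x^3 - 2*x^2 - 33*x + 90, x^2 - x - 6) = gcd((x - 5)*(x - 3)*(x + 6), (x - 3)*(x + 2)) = x - 3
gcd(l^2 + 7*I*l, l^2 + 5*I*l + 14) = l + 7*I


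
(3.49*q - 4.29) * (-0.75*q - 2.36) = -2.6175*q^2 - 5.0189*q + 10.1244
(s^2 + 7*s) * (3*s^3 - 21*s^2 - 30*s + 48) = 3*s^5 - 177*s^3 - 162*s^2 + 336*s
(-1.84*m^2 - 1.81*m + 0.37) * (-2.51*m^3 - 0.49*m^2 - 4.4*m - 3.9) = 4.6184*m^5 + 5.4447*m^4 + 8.0542*m^3 + 14.9587*m^2 + 5.431*m - 1.443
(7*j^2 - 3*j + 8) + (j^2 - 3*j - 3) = 8*j^2 - 6*j + 5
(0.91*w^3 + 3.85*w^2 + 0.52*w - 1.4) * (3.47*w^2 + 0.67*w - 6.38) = 3.1577*w^5 + 13.9692*w^4 - 1.4219*w^3 - 29.0726*w^2 - 4.2556*w + 8.932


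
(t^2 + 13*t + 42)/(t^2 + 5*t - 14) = (t + 6)/(t - 2)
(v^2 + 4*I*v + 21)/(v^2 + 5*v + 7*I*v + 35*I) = (v - 3*I)/(v + 5)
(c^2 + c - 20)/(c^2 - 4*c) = (c + 5)/c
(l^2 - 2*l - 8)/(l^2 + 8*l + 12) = (l - 4)/(l + 6)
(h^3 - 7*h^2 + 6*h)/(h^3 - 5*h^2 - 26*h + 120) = h*(h - 1)/(h^2 + h - 20)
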